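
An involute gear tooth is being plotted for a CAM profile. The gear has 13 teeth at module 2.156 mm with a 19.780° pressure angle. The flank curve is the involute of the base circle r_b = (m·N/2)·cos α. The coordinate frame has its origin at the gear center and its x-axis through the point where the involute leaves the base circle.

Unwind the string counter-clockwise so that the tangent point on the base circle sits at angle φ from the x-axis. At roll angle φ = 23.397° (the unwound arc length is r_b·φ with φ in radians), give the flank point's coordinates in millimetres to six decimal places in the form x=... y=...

pitch radius r_p = m·N/2 = 2.156·13/2 = 14.014000
base radius r_b = r_p·cos α = 14.014000·cos 19.780° = 13.187159
roll angle φ = 23.397° = 0.40835469 rad
x = r_b·(cos φ + φ·sin φ) = 13.187159·(0.91777542 + 0.40835469·0.39709984) = 14.241249
y = r_b·(sin φ − φ·cos φ) = 13.187159·(0.39709984 − 0.40835469·0.91777542) = 0.294363

x=14.241249 y=0.294363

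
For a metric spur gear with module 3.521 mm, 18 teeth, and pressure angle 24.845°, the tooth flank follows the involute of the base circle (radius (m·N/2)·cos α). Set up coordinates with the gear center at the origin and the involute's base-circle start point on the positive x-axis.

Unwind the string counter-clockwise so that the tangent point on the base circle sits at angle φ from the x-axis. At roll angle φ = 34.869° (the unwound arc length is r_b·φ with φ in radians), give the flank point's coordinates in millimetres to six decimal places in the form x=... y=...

pitch radius r_p = m·N/2 = 3.521·18/2 = 31.689000
base radius r_b = r_p·cos α = 31.689000·cos 24.845° = 28.756112
roll angle φ = 34.869° = 0.60857886 rad
x = r_b·(cos φ + φ·sin φ) = 28.756112·(0.82046132 + 0.60857886·0.57170204) = 33.598270
y = r_b·(sin φ − φ·cos φ) = 28.756112·(0.57170204 − 0.60857886·0.82046132) = 2.081558

x=33.598270 y=2.081558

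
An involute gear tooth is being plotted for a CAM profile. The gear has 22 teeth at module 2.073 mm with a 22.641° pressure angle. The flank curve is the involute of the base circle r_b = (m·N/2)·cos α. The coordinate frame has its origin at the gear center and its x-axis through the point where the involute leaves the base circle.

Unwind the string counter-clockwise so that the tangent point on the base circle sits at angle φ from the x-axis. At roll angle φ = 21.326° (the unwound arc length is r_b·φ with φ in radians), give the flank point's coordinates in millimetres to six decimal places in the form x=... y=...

pitch radius r_p = m·N/2 = 2.073·22/2 = 22.803000
base radius r_b = r_p·cos α = 22.803000·cos 22.641° = 21.045686
roll angle φ = 21.326° = 0.37220892 rad
x = r_b·(cos φ + φ·sin φ) = 21.045686·(0.93152629 + 0.37220892·0.36367398) = 22.453411
y = r_b·(sin φ − φ·cos φ) = 21.045686·(0.36367398 − 0.37220892·0.93152629) = 0.356758

x=22.453411 y=0.356758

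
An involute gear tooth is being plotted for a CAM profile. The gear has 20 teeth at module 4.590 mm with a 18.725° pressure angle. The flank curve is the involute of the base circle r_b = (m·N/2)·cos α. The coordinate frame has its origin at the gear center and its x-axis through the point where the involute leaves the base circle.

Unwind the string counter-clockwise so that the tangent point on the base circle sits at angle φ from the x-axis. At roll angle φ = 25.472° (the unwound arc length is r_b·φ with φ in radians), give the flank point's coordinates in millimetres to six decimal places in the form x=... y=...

pitch radius r_p = m·N/2 = 4.590·20/2 = 45.900000
base radius r_b = r_p·cos α = 45.900000·cos 18.725° = 43.470526
roll angle φ = 25.472° = 0.44457027 rad
x = r_b·(cos φ + φ·sin φ) = 43.470526·(0.90279556 + 0.44457027·0.43006996) = 47.556403
y = r_b·(sin φ − φ·cos φ) = 43.470526·(0.43006996 − 0.44457027·0.90279556) = 1.248208

x=47.556403 y=1.248208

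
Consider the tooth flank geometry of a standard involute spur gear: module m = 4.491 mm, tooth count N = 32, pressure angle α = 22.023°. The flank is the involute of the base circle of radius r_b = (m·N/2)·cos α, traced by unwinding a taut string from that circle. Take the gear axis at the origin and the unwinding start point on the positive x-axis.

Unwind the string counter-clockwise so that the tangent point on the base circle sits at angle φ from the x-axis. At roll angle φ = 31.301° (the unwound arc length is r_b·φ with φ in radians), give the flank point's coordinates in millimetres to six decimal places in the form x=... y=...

pitch radius r_p = m·N/2 = 4.491·32/2 = 71.856000
base radius r_b = r_p·cos α = 71.856000·cos 22.023° = 66.612912
roll angle φ = 31.301° = 0.54630551 rad
x = r_b·(cos φ + φ·sin φ) = 66.612912·(0.85444976 + 0.54630551·0.51953402) = 75.823750
y = r_b·(sin φ − φ·cos φ) = 66.612912·(0.51953402 − 0.54630551·0.85444976) = 3.513392

x=75.823750 y=3.513392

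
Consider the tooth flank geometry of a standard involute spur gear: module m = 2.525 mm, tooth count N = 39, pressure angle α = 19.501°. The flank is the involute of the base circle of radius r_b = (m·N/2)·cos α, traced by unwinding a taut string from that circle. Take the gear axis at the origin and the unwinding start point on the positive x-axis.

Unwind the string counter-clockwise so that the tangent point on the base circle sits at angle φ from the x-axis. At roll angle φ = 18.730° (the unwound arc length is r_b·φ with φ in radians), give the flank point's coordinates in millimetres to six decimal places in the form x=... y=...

pitch radius r_p = m·N/2 = 2.525·39/2 = 49.237500
base radius r_b = r_p·cos α = 49.237500·cos 19.501° = 46.413024
roll angle φ = 18.730° = 0.32690017 rad
x = r_b·(cos φ + φ·sin φ) = 46.413024·(0.94704228 + 0.32690017·0.32110890) = 48.827096
y = r_b·(sin φ − φ·cos φ) = 46.413024·(0.32110890 − 0.32690017·0.94704228) = 0.534707

x=48.827096 y=0.534707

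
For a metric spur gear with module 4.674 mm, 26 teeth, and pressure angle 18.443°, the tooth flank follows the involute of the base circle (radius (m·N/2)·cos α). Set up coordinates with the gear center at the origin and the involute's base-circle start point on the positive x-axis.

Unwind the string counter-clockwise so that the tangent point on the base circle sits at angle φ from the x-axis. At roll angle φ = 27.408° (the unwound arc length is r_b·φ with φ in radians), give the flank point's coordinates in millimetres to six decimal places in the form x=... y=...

pitch radius r_p = m·N/2 = 4.674·26/2 = 60.762000
base radius r_b = r_p·cos α = 60.762000·cos 18.443° = 57.641194
roll angle φ = 27.408° = 0.47835984 rad
x = r_b·(cos φ + φ·sin φ) = 57.641194·(0.88775112 + 0.47835984·0.46032374) = 63.863648
y = r_b·(sin φ − φ·cos φ) = 57.641194·(0.46032374 − 0.47835984·0.88775112) = 2.055442

x=63.863648 y=2.055442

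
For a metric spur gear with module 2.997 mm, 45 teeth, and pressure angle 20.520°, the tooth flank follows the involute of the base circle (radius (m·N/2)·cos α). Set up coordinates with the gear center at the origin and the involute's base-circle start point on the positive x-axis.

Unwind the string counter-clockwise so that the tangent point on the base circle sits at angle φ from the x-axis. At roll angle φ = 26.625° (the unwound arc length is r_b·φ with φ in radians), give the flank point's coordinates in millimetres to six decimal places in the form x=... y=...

x=69.608922 y=2.067153

pitch radius r_p = m·N/2 = 2.997·45/2 = 67.432500
base radius r_b = r_p·cos α = 67.432500·cos 20.520° = 63.153900
roll angle φ = 26.625° = 0.46469391 rad
x = r_b·(cos φ + φ·sin φ) = 63.153900·(0.89395878 + 0.46469391·0.44814919) = 69.608922
y = r_b·(sin φ − φ·cos φ) = 63.153900·(0.44814919 − 0.46469391·0.89395878) = 2.067153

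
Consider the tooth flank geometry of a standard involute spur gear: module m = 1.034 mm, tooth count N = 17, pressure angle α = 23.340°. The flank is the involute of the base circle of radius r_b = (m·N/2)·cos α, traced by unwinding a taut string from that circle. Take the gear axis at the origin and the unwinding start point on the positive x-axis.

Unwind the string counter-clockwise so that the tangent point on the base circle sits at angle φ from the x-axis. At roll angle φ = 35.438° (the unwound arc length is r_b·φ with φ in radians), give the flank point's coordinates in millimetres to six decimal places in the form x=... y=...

x=9.468847 y=0.612456

pitch radius r_p = m·N/2 = 1.034·17/2 = 8.789000
base radius r_b = r_p·cos α = 8.789000·cos 23.340° = 8.069796
roll angle φ = 35.438° = 0.61850978 rad
x = r_b·(cos φ + φ·sin φ) = 8.069796·(0.81474342 + 0.61850978·0.57982166) = 9.468847
y = r_b·(sin φ − φ·cos φ) = 8.069796·(0.57982166 − 0.61850978·0.81474342) = 0.612456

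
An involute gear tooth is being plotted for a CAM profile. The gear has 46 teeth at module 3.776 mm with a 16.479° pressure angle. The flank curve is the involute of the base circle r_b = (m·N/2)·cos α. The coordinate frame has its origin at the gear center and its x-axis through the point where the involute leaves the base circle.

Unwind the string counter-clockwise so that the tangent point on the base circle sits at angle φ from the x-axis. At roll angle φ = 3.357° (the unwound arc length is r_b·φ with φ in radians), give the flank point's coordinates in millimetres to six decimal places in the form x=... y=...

x=83.423434 y=0.005582

pitch radius r_p = m·N/2 = 3.776·46/2 = 86.848000
base radius r_b = r_p·cos α = 86.848000·cos 16.479° = 83.280611
roll angle φ = 3.357° = 0.05859070 rad
x = r_b·(cos φ + φ·sin φ) = 83.280611·(0.99828406 + 0.05859070·0.05855719) = 83.423434
y = r_b·(sin φ − φ·cos φ) = 83.280611·(0.05855719 − 0.05859070·0.99828406) = 0.005582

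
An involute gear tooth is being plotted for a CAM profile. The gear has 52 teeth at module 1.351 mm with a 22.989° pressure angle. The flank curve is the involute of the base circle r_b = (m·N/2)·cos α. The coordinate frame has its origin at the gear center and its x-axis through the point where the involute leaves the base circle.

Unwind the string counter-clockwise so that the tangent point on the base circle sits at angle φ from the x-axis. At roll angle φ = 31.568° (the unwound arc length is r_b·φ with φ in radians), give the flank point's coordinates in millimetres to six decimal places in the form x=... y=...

x=36.878097 y=1.748642

pitch radius r_p = m·N/2 = 1.351·52/2 = 35.126000
base radius r_b = r_p·cos α = 35.126000·cos 22.989° = 32.336288
roll angle φ = 31.568° = 0.55096554 rad
x = r_b·(cos φ + φ·sin φ) = 32.336288·(0.85201945 + 0.55096554·0.52351013) = 36.878097
y = r_b·(sin φ − φ·cos φ) = 32.336288·(0.52351013 − 0.55096554·0.85201945) = 1.748642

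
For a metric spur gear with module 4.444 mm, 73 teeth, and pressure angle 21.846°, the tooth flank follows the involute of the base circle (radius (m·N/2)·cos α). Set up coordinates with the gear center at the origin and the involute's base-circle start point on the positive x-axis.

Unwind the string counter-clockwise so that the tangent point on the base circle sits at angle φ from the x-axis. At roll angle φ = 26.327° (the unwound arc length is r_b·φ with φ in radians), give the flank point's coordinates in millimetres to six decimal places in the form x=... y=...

pitch radius r_p = m·N/2 = 4.444·73/2 = 162.206000
base radius r_b = r_p·cos α = 162.206000·cos 21.846° = 150.557561
roll angle φ = 26.327° = 0.45949283 rad
x = r_b·(cos φ + φ·sin φ) = 150.557561·(0.89627754 + 0.45949283·0.44349360) = 165.622301
y = r_b·(sin φ − φ·cos φ) = 150.557561·(0.44349360 − 0.45949283·0.89627754) = 4.766727

x=165.622301 y=4.766727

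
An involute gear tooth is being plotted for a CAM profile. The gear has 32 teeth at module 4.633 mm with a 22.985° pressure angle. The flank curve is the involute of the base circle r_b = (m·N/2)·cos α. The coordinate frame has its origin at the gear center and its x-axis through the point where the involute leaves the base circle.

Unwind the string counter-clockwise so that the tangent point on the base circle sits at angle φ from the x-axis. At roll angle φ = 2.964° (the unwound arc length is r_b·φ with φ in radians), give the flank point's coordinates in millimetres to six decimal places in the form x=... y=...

pitch radius r_p = m·N/2 = 4.633·32/2 = 74.128000
base radius r_b = r_p·cos α = 74.128000·cos 22.985° = 68.242764
roll angle φ = 2.964° = 0.05173156 rad
x = r_b·(cos φ + φ·sin φ) = 68.242764·(0.99866222 + 0.05173156·0.05170849) = 68.334017
y = r_b·(sin φ − φ·cos φ) = 68.242764·(0.05170849 − 0.05173156·0.99866222) = 0.003148

x=68.334017 y=0.003148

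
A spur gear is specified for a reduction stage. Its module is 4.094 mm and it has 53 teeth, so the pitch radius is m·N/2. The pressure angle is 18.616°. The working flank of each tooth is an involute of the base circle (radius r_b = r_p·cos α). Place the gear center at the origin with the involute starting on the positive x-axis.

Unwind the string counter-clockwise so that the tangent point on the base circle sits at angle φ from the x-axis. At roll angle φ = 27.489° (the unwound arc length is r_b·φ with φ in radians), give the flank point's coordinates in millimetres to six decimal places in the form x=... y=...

x=113.975469 y=3.698392

pitch radius r_p = m·N/2 = 4.094·53/2 = 108.491000
base radius r_b = r_p·cos α = 108.491000·cos 18.616° = 102.814675
roll angle φ = 27.489° = 0.47977356 rad
x = r_b·(cos φ + φ·sin φ) = 102.814675·(0.88709947 + 0.47977356·0.46157831) = 113.975469
y = r_b·(sin φ − φ·cos φ) = 102.814675·(0.46157831 − 0.47977356·0.88709947) = 3.698392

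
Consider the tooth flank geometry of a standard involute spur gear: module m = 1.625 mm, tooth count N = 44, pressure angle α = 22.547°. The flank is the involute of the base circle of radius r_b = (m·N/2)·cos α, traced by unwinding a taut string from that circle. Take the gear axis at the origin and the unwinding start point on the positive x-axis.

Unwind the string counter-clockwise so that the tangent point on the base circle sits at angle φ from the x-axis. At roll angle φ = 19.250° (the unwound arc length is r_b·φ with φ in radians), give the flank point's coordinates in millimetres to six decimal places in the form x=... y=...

pitch radius r_p = m·N/2 = 1.625·44/2 = 35.750000
base radius r_b = r_p·cos α = 35.750000·cos 22.547° = 33.017460
roll angle φ = 19.250° = 0.33597588 rad
x = r_b·(cos φ + φ·sin φ) = 33.017460·(0.94408902 + 0.33597588·0.32969065) = 34.828703
y = r_b·(sin φ − φ·cos φ) = 33.017460·(0.32969065 − 0.33597588·0.94408902) = 0.412702

x=34.828703 y=0.412702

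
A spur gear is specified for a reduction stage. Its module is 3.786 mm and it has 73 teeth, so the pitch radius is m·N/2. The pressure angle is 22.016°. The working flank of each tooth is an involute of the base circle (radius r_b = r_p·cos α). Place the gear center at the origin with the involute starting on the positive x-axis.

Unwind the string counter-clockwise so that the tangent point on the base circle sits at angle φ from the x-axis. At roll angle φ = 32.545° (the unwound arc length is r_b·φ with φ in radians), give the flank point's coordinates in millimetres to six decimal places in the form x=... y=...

pitch radius r_p = m·N/2 = 3.786·73/2 = 138.189000
base radius r_b = r_p·cos α = 138.189000·cos 22.016° = 128.112149
roll angle φ = 32.545° = 0.56801741 rad
x = r_b·(cos φ + φ·sin φ) = 128.112149·(0.84296919 + 0.56801741·0.53796184) = 147.142040
y = r_b·(sin φ − φ·cos φ) = 128.112149·(0.53796184 − 0.56801741·0.84296919) = 7.576638

x=147.142040 y=7.576638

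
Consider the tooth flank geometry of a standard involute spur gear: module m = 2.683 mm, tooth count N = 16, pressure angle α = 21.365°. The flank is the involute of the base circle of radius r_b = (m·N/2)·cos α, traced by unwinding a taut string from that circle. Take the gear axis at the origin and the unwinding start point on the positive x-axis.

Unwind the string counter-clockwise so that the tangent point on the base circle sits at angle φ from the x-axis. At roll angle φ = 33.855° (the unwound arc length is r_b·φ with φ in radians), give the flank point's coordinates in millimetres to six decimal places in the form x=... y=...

x=23.179719 y=1.327181

pitch radius r_p = m·N/2 = 2.683·16/2 = 21.464000
base radius r_b = r_p·cos α = 21.464000·cos 21.365° = 19.988962
roll angle φ = 33.855° = 0.59088122 rad
x = r_b·(cos φ + φ·sin φ) = 19.988962·(0.83045008 + 0.59088122·0.55709305) = 23.179719
y = r_b·(sin φ − φ·cos φ) = 19.988962·(0.55709305 − 0.59088122·0.83045008) = 1.327181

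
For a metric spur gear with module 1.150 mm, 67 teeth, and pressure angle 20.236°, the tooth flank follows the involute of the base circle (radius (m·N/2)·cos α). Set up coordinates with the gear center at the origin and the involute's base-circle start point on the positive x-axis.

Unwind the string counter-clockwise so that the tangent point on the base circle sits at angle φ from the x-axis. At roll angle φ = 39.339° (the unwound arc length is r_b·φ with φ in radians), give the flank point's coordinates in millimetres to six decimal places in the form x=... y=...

pitch radius r_p = m·N/2 = 1.150·67/2 = 38.525000
base radius r_b = r_p·cos α = 38.525000·cos 20.236° = 36.147078
roll angle φ = 39.339° = 0.68659507 rad
x = r_b·(cos φ + φ·sin φ) = 36.147078·(0.77340890 + 0.68659507·0.63390746) = 43.689045
y = r_b·(sin φ − φ·cos φ) = 36.147078·(0.63390746 − 0.68659507·0.77340890) = 3.719127

x=43.689045 y=3.719127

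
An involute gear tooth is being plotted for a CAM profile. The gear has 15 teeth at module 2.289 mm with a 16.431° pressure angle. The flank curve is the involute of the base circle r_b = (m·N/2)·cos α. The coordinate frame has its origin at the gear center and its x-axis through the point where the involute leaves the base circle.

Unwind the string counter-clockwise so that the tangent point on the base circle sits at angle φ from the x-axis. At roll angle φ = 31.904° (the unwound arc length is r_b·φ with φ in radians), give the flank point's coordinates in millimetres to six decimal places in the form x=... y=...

pitch radius r_p = m·N/2 = 2.289·15/2 = 17.167500
base radius r_b = r_p·cos α = 17.167500·cos 16.431° = 16.466398
roll angle φ = 31.904° = 0.55682984 rad
x = r_b·(cos φ + φ·sin φ) = 16.466398·(0.84893479 + 0.55682984·0.52849760) = 18.824683
y = r_b·(sin φ − φ·cos φ) = 16.466398·(0.52849760 − 0.55682984·0.84893479) = 0.918584

x=18.824683 y=0.918584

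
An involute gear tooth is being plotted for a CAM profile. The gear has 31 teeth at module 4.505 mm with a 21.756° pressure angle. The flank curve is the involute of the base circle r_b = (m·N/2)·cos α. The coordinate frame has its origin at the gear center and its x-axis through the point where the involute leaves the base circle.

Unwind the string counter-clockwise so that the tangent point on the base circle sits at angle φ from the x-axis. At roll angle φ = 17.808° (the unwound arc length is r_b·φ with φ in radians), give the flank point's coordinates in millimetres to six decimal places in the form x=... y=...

pitch radius r_p = m·N/2 = 4.505·31/2 = 69.827500
base radius r_b = r_p·cos α = 69.827500·cos 21.756° = 64.853739
roll angle φ = 17.808° = 0.31080823 rad
x = r_b·(cos φ + φ·sin φ) = 64.853739·(0.95208670 + 0.31080823·0.30582824) = 67.910986
y = r_b·(sin φ − φ·cos φ) = 64.853739·(0.30582824 − 0.31080823·0.95208670) = 0.642821

x=67.910986 y=0.642821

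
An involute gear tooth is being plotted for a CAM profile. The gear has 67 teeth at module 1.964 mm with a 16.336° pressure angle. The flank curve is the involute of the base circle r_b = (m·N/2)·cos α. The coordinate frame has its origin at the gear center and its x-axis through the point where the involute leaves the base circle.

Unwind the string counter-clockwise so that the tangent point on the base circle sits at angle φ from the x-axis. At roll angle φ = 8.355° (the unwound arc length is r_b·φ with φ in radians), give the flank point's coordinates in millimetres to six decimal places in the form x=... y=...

x=63.805535 y=0.065120

pitch radius r_p = m·N/2 = 1.964·67/2 = 65.794000
base radius r_b = r_p·cos α = 65.794000·cos 16.336° = 63.137814
roll angle φ = 8.355° = 0.14582226 rad
x = r_b·(cos φ + φ·sin φ) = 63.137814·(0.98938676 + 0.14582226·0.14530601) = 63.805535
y = r_b·(sin φ − φ·cos φ) = 63.137814·(0.14530601 − 0.14582226·0.98938676) = 0.065120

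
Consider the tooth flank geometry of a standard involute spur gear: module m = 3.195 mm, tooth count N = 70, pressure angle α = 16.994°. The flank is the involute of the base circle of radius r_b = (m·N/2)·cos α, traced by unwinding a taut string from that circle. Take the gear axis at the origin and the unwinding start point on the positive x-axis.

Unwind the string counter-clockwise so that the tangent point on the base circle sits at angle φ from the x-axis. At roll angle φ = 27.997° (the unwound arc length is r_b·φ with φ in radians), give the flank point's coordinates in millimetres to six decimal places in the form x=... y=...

pitch radius r_p = m·N/2 = 3.195·70/2 = 111.825000
base radius r_b = r_p·cos α = 111.825000·cos 16.994° = 106.942203
roll angle φ = 27.997° = 0.48863983 rad
x = r_b·(cos φ + φ·sin φ) = 106.942203·(0.88297217 + 0.48863983·0.46942533) = 118.957382
y = r_b·(sin φ − φ·cos φ) = 106.942203·(0.46942533 − 0.48863983·0.88297217) = 4.060591

x=118.957382 y=4.060591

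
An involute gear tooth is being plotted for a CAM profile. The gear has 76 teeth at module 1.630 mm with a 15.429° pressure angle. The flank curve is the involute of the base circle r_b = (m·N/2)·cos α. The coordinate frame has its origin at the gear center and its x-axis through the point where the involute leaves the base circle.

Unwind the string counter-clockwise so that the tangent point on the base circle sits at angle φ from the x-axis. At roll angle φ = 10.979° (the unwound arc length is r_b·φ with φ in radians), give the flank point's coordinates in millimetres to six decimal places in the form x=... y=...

x=60.793872 y=0.139519

pitch radius r_p = m·N/2 = 1.630·76/2 = 61.940000
base radius r_b = r_p·cos α = 61.940000·cos 15.429° = 59.707736
roll angle φ = 10.979° = 0.19161970 rad
x = r_b·(cos φ + φ·sin φ) = 59.707736·(0.98169705 + 0.19161970·0.19044920) = 60.793872
y = r_b·(sin φ − φ·cos φ) = 59.707736·(0.19044920 − 0.19161970·0.98169705) = 0.139519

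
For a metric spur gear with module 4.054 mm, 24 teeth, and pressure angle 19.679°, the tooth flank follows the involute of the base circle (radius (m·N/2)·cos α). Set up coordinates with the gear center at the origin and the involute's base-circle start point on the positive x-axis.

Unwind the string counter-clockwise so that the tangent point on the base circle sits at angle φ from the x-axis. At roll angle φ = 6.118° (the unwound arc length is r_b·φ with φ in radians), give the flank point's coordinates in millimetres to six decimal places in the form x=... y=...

pitch radius r_p = m·N/2 = 4.054·24/2 = 48.648000
base radius r_b = r_p·cos α = 48.648000·cos 19.679° = 45.806667
roll angle φ = 6.118° = 0.10677924 rad
x = r_b·(cos φ + φ·sin φ) = 45.806667·(0.99430451 + 0.10677924·0.10657645) = 46.067062
y = r_b·(sin φ − φ·cos φ) = 45.806667·(0.10657645 − 0.10677924·0.99430451) = 0.018568

x=46.067062 y=0.018568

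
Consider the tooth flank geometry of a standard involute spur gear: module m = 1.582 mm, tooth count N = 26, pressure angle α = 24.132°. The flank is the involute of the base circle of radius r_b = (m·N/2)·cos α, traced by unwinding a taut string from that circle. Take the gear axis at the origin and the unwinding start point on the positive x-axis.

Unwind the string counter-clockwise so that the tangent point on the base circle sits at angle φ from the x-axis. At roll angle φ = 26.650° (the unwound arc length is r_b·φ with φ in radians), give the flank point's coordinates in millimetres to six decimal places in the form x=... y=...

x=20.690420 y=0.616042

pitch radius r_p = m·N/2 = 1.582·26/2 = 20.566000
base radius r_b = r_p·cos α = 20.566000·cos 24.132° = 18.768655
roll angle φ = 26.650° = 0.46513025 rad
x = r_b·(cos φ + φ·sin φ) = 18.768655·(0.89376315 + 0.46513025·0.44853921) = 20.690420
y = r_b·(sin φ − φ·cos φ) = 18.768655·(0.44853921 − 0.46513025·0.89376315) = 0.616042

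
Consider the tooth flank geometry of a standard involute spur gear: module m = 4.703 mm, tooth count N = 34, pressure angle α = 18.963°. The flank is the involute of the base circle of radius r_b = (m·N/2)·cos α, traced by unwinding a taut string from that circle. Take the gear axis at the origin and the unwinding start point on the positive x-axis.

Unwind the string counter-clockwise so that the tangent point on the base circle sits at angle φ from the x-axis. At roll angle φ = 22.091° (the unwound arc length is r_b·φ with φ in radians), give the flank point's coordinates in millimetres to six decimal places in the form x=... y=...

pitch radius r_p = m·N/2 = 4.703·34/2 = 79.951000
base radius r_b = r_p·cos α = 79.951000·cos 18.963° = 75.611949
roll angle φ = 22.091° = 0.38556069 rad
x = r_b·(cos φ + φ·sin φ) = 75.611949·(0.92658772 + 0.38556069·0.37607872) = 81.024924
y = r_b·(sin φ − φ·cos φ) = 75.611949·(0.37607872 − 0.38556069·0.92658772) = 1.423238

x=81.024924 y=1.423238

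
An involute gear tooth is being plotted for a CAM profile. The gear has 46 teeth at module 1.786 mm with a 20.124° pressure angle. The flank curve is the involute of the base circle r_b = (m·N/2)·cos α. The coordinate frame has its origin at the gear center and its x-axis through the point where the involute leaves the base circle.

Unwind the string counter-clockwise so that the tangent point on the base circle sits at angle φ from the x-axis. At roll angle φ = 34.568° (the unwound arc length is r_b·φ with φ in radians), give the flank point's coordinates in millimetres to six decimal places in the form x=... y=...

x=44.963999 y=2.722037

pitch radius r_p = m·N/2 = 1.786·46/2 = 41.078000
base radius r_b = r_p·cos α = 41.078000·cos 20.124° = 38.570197
roll angle φ = 34.568° = 0.60332542 rad
x = r_b·(cos φ + φ·sin φ) = 38.570197·(0.82345338 + 0.60332542·0.56738393) = 44.963999
y = r_b·(sin φ − φ·cos φ) = 38.570197·(0.56738393 − 0.60332542·0.82345338) = 2.722037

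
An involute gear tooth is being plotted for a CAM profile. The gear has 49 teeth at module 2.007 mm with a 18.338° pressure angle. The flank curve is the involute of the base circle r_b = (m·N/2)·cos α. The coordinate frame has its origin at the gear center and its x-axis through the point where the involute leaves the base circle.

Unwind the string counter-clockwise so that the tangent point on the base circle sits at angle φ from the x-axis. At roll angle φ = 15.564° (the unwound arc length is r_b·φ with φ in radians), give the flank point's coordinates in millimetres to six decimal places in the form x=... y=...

x=48.364839 y=0.309560

pitch radius r_p = m·N/2 = 2.007·49/2 = 49.171500
base radius r_b = r_p·cos α = 49.171500·cos 18.338° = 46.674425
roll angle φ = 15.564° = 0.27164304 rad
x = r_b·(cos φ + φ·sin φ) = 46.674425·(0.96333134 + 0.27164304·0.26831459) = 48.364839
y = r_b·(sin φ − φ·cos φ) = 46.674425·(0.26831459 − 0.27164304·0.96333134) = 0.309560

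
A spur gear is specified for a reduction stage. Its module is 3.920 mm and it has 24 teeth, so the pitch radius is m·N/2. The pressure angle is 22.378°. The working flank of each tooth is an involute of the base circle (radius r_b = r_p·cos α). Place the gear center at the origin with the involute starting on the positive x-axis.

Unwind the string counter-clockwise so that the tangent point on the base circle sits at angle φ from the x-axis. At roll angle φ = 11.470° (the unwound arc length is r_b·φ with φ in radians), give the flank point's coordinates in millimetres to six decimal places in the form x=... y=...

x=44.360410 y=0.115858

pitch radius r_p = m·N/2 = 3.920·24/2 = 47.040000
base radius r_b = r_p·cos α = 47.040000·cos 22.378° = 43.497525
roll angle φ = 11.470° = 0.20018927 rad
x = r_b·(cos φ + φ·sin φ) = 43.497525·(0.98002896 + 0.20018927·0.19885482) = 44.360410
y = r_b·(sin φ − φ·cos φ) = 43.497525·(0.19885482 − 0.20018927·0.98002896) = 0.115858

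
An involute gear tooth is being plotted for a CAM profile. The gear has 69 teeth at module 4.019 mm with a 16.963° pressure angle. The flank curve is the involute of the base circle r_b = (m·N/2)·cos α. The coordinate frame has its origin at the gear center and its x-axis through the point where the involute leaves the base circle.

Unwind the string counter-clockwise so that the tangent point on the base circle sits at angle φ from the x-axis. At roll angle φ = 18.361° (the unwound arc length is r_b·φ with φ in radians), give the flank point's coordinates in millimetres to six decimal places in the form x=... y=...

x=139.259060 y=1.439966

pitch radius r_p = m·N/2 = 4.019·69/2 = 138.655500
base radius r_b = r_p·cos α = 138.655500·cos 16.963° = 132.623065
roll angle φ = 18.361° = 0.32045990 rad
x = r_b·(cos φ + φ·sin φ) = 132.623065·(0.94909065 + 0.32045990·0.31500308) = 139.259060
y = r_b·(sin φ − φ·cos φ) = 132.623065·(0.31500308 − 0.32045990·0.94909065) = 1.439966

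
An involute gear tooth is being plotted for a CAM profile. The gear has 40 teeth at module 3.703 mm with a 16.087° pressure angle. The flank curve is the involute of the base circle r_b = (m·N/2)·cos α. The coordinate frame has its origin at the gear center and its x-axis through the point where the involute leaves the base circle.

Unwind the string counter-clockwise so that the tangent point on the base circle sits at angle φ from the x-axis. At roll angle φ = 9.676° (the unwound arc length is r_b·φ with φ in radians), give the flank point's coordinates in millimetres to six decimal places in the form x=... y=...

x=72.167473 y=0.113919

pitch radius r_p = m·N/2 = 3.703·40/2 = 74.060000
base radius r_b = r_p·cos α = 74.060000·cos 16.087° = 71.159962
roll angle φ = 9.676° = 0.16887806 rad
x = r_b·(cos φ + φ·sin φ) = 71.159962·(0.98577396 + 0.16887806·0.16807647) = 72.167473
y = r_b·(sin φ − φ·cos φ) = 71.159962·(0.16807647 − 0.16887806·0.98577396) = 0.113919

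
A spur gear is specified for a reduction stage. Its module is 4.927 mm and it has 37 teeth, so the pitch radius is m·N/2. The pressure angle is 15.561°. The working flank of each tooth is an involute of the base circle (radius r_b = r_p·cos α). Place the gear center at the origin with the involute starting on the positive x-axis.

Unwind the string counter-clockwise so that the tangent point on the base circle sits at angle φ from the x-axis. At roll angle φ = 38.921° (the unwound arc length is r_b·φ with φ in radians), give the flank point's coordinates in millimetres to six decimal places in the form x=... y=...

x=105.790017 y=8.758400

pitch radius r_p = m·N/2 = 4.927·37/2 = 91.149500
base radius r_b = r_p·cos α = 91.149500·cos 15.561° = 87.808451
roll angle φ = 38.921° = 0.67929960 rad
x = r_b·(cos φ + φ·sin φ) = 87.808451·(0.77801294 + 0.67929960·0.62824826) = 105.790017
y = r_b·(sin φ − φ·cos φ) = 87.808451·(0.62824826 − 0.67929960·0.77801294) = 8.758400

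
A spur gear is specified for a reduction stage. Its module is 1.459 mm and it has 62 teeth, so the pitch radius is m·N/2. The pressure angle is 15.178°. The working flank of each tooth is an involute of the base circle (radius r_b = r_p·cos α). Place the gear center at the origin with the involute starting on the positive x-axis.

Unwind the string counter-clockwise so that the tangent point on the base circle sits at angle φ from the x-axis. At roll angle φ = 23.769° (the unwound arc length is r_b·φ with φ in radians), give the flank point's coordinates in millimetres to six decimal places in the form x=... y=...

pitch radius r_p = m·N/2 = 1.459·62/2 = 45.229000
base radius r_b = r_p·cos α = 45.229000·cos 15.178° = 43.651281
roll angle φ = 23.769° = 0.41484731 rad
x = r_b·(cos φ + φ·sin φ) = 43.651281·(0.91517787 + 0.41484731·0.40305020) = 47.247368
y = r_b·(sin φ − φ·cos φ) = 43.651281·(0.40305020 − 0.41484731·0.91517787) = 1.021052

x=47.247368 y=1.021052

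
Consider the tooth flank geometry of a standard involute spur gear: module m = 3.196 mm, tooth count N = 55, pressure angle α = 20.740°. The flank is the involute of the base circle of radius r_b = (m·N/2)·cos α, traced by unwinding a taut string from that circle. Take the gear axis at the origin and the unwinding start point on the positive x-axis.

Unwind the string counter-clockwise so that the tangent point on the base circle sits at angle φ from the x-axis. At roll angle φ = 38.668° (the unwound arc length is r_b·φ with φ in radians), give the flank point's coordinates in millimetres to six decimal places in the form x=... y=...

x=98.834858 y=8.044468

pitch radius r_p = m·N/2 = 3.196·55/2 = 87.890000
base radius r_b = r_p·cos α = 87.890000·cos 20.740° = 82.194467
roll angle φ = 38.668° = 0.67488392 rad
x = r_b·(cos φ + φ·sin φ) = 82.194467·(0.78077949 + 0.67488392·0.62480668) = 98.834858
y = r_b·(sin φ − φ·cos φ) = 82.194467·(0.62480668 − 0.67488392·0.78077949) = 8.044468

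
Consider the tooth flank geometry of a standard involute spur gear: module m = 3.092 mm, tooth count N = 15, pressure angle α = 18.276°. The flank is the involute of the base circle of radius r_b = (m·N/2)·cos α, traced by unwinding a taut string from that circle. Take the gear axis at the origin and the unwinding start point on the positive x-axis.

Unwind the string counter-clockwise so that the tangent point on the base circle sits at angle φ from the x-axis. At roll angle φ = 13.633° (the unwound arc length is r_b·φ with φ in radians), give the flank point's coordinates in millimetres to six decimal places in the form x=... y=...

x=22.634776 y=0.098321

pitch radius r_p = m·N/2 = 3.092·15/2 = 23.190000
base radius r_b = r_p·cos α = 23.190000·cos 18.276° = 22.020225
roll angle φ = 13.633° = 0.23794074 rad
x = r_b·(cos φ + φ·sin φ) = 22.020225·(0.97182541 + 0.23794074·0.23570188) = 22.634776
y = r_b·(sin φ − φ·cos φ) = 22.020225·(0.23570188 − 0.23794074·0.97182541) = 0.098321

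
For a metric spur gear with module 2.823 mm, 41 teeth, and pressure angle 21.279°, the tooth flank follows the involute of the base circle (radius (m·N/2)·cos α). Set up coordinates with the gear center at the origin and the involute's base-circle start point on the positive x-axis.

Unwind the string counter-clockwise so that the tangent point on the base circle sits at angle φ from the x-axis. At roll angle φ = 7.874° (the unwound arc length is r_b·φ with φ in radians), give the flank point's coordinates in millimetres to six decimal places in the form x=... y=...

x=54.432899 y=0.046567

pitch radius r_p = m·N/2 = 2.823·41/2 = 57.871500
base radius r_b = r_p·cos α = 57.871500·cos 21.279° = 53.926070
roll angle φ = 7.874° = 0.13742723 rad
x = r_b·(cos φ + φ·sin φ) = 53.926070·(0.99057173 + 0.13742723·0.13699505) = 54.432899
y = r_b·(sin φ − φ·cos φ) = 53.926070·(0.13699505 − 0.13742723·0.99057173) = 0.046567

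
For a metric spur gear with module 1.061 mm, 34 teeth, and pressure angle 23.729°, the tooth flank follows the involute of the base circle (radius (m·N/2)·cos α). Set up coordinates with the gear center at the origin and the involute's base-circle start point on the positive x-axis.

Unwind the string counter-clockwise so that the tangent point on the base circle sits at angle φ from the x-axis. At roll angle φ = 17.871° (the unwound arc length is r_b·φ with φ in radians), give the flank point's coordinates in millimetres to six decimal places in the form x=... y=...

x=17.295908 y=0.165398

pitch radius r_p = m·N/2 = 1.061·34/2 = 18.037000
base radius r_b = r_p·cos α = 18.037000·cos 23.729° = 16.512135
roll angle φ = 17.871° = 0.31190779 rad
x = r_b·(cos φ + φ·sin φ) = 16.512135·(0.95174985 + 0.31190779·0.30687493) = 17.295908
y = r_b·(sin φ − φ·cos φ) = 16.512135·(0.30687493 − 0.31190779·0.95174985) = 0.165398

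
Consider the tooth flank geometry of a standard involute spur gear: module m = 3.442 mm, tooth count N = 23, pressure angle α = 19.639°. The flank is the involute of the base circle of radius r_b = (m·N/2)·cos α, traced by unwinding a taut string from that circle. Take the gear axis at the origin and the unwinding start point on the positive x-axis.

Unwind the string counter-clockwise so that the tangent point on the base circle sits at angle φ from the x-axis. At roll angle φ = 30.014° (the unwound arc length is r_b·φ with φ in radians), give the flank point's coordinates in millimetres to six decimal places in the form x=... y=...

x=42.049906 y=1.737795

pitch radius r_p = m·N/2 = 3.442·23/2 = 39.583000
base radius r_b = r_p·cos α = 39.583000·cos 19.639° = 37.280413
roll angle φ = 30.014° = 0.52384312 rad
x = r_b·(cos φ + φ·sin φ) = 37.280413·(0.86590320 + 0.52384312·0.50021159) = 42.049906
y = r_b·(sin φ − φ·cos φ) = 37.280413·(0.50021159 − 0.52384312·0.86590320) = 1.737795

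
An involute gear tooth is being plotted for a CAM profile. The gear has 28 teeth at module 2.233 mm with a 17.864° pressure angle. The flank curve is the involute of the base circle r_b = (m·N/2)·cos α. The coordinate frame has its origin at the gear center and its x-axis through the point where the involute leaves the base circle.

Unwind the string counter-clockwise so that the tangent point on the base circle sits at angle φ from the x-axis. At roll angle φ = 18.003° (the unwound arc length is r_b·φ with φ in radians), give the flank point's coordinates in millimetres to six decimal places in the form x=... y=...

x=31.187549 y=0.304655

pitch radius r_p = m·N/2 = 2.233·28/2 = 31.262000
base radius r_b = r_p·cos α = 31.262000·cos 17.864° = 29.754776
roll angle φ = 18.003° = 0.31421163 rad
x = r_b·(cos φ + φ·sin φ) = 29.754776·(0.95104033 + 0.31421163·0.30906679) = 31.187549
y = r_b·(sin φ − φ·cos φ) = 29.754776·(0.30906679 − 0.31421163·0.95104033) = 0.304655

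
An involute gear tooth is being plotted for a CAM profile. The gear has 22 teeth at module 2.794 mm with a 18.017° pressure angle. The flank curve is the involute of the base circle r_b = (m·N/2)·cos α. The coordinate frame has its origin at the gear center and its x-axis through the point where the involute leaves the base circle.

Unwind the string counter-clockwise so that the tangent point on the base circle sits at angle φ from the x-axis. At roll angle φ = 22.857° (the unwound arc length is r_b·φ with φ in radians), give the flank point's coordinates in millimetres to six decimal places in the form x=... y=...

pitch radius r_p = m·N/2 = 2.794·22/2 = 30.734000
base radius r_b = r_p·cos α = 30.734000·cos 18.017° = 29.226952
roll angle φ = 22.857° = 0.39892991 rad
x = r_b·(cos φ + φ·sin φ) = 29.226952·(0.92147718 + 0.39892991·0.38843250) = 31.460900
y = r_b·(sin φ − φ·cos φ) = 29.226952·(0.38843250 − 0.39892991·0.92147718) = 0.608730

x=31.460900 y=0.608730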